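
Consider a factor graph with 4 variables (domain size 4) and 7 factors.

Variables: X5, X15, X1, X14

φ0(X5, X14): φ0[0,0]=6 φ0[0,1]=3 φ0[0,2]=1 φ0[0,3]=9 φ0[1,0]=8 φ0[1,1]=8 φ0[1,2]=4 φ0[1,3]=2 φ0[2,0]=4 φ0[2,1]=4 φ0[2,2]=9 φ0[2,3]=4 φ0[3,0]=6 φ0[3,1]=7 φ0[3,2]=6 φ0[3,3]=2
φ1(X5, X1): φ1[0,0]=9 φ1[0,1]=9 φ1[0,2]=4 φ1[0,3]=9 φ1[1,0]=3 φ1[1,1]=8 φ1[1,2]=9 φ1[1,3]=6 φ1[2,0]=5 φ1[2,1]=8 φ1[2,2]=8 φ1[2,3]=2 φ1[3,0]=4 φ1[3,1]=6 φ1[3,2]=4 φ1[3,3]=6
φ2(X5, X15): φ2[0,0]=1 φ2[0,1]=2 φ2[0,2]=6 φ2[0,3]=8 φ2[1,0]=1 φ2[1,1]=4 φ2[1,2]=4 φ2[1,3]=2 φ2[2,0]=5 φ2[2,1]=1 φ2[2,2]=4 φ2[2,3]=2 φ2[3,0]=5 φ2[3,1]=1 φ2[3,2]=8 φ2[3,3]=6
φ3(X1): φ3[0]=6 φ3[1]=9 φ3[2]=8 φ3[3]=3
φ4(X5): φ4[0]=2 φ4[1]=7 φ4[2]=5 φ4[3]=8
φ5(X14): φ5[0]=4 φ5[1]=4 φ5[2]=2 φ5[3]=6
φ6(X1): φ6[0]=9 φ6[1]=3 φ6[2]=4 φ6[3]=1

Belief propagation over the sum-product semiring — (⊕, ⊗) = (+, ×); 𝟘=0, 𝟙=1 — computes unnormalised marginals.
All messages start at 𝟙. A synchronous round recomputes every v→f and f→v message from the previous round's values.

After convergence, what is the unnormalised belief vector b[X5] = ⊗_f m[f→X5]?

b[X5] = [2765152, 4424112, 3321120, 6371840]

init: all messages = 𝟙 over 4 values
r1 m[φ0→X5] = [19, 22, 21, 21]
r1 m[φ0→X14] = [24, 22, 20, 17]
r1 m[φ1→X5] = [31, 26, 23, 20]
r1 m[φ1→X1] = [21, 31, 25, 23]
r1 m[φ2→X5] = [17, 11, 12, 20]
r1 m[φ2→X15] = [12, 8, 22, 18]
r1 m[φ3→X1] = [6, 9, 8, 3]
r1 m[φ4→X5] = [2, 7, 5, 8]
r1 m[φ5→X14] = [4, 4, 2, 6]
r1 m[φ6→X1] = [9, 3, 4, 1]
r1 m[X5→φ0] = [1, 1, 1, 1]
r1 m[X5→φ1] = [1, 1, 1, 1]
r1 m[X5→φ2] = [1, 1, 1, 1]
r1 m[X5→φ4] = [1, 1, 1, 1]
r1 m[X15→φ2] = [1, 1, 1, 1]
r1 m[X1→φ1] = [1, 1, 1, 1]
r1 m[X1→φ3] = [1, 1, 1, 1]
r1 m[X1→φ6] = [1, 1, 1, 1]
r1 m[X14→φ0] = [1, 1, 1, 1]
r1 m[X14→φ5] = [1, 1, 1, 1]
r2 m[φ0→X5] = [19, 22, 21, 21]
r2 m[φ0→X14] = [24, 22, 20, 17]
r2 m[φ1→X5] = [31, 26, 23, 20]
r2 m[φ1→X1] = [21, 31, 25, 23]
r2 m[φ2→X5] = [17, 11, 12, 20]
r2 m[φ2→X15] = [12, 8, 22, 18]
r2 m[φ3→X1] = [6, 9, 8, 3]
r2 m[φ4→X5] = [2, 7, 5, 8]
r2 m[φ5→X14] = [4, 4, 2, 6]
r2 m[φ6→X1] = [9, 3, 4, 1]
r2 m[X5→φ0] = [1054, 2002, 1380, 3200]
r2 m[X5→φ1] = [646, 1694, 1260, 3360]
r2 m[X5→φ2] = [1178, 4004, 2415, 3360]
r2 m[X5→φ4] = [10013, 6292, 5796, 8400]
r2 m[X15→φ2] = [1, 1, 1, 1]
r2 m[X1→φ1] = [54, 27, 32, 3]
r2 m[X1→φ3] = [189, 93, 100, 23]
r2 m[X1→φ6] = [126, 279, 200, 69]
r2 m[X14→φ0] = [4, 4, 2, 6]
r2 m[X14→φ5] = [24, 22, 20, 17]
r3 m[φ0→X5] = [92, 84, 74, 76]
r3 m[φ0→X14] = [47060, 47098, 40682, 25410]
r3 m[φ1→X5] = [884, 684, 748, 524]
r3 m[φ1→X1] = [30636, 49606, 41350, 38658]
r3 m[φ2→X5] = [17, 11, 12, 20]
r3 m[φ2→X15] = [34057, 24147, 59624, 42422]
r3 m[φ3→X1] = [6, 9, 8, 3]
r3 m[φ4→X5] = [2, 7, 5, 8]
r3 m[φ5→X14] = [4, 4, 2, 6]
r3 m[φ6→X1] = [9, 3, 4, 1]
r3 m[X5→φ0] = [1054, 2002, 1380, 3200]
r3 m[X5→φ1] = [646, 1694, 1260, 3360]
r3 m[X5→φ2] = [1178, 4004, 2415, 3360]
r3 m[X5→φ4] = [10013, 6292, 5796, 8400]
r3 m[X15→φ2] = [1, 1, 1, 1]
r3 m[X1→φ1] = [54, 27, 32, 3]
r3 m[X1→φ3] = [189, 93, 100, 23]
r3 m[X1→φ6] = [126, 279, 200, 69]
r3 m[X14→φ0] = [4, 4, 2, 6]
r3 m[X14→φ5] = [24, 22, 20, 17]
r4 m[φ0→X5] = [92, 84, 74, 76]
r4 m[φ0→X14] = [47060, 47098, 40682, 25410]
r4 m[φ1→X5] = [884, 684, 748, 524]
r4 m[φ1→X1] = [30636, 49606, 41350, 38658]
r4 m[φ2→X5] = [17, 11, 12, 20]
r4 m[φ2→X15] = [34057, 24147, 59624, 42422]
r4 m[φ3→X1] = [6, 9, 8, 3]
r4 m[φ4→X5] = [2, 7, 5, 8]
r4 m[φ5→X14] = [4, 4, 2, 6]
r4 m[φ6→X1] = [9, 3, 4, 1]
r4 m[X5→φ0] = [30056, 52668, 44880, 83840]
r4 m[X5→φ1] = [3128, 6468, 4440, 12160]
r4 m[X5→φ2] = [162656, 402192, 276760, 318592]
r4 m[X5→φ4] = [1382576, 632016, 664224, 796480]
r4 m[X15→φ2] = [1, 1, 1, 1]
r4 m[X1→φ1] = [54, 27, 32, 3]
r4 m[X1→φ3] = [275724, 148818, 165400, 38658]
r4 m[X1→φ6] = [183816, 446454, 330800, 115974]
r4 m[X14→φ0] = [4, 4, 2, 6]
r4 m[X14→φ5] = [47060, 47098, 40682, 25410]
r5 m[φ0→X5] = [92, 84, 74, 76]
r5 m[φ0→X14] = [1284240, 1277912, 1147688, 723040]
r5 m[φ1→X5] = [884, 684, 748, 524]
r5 m[φ1→X1] = [118396, 188376, 154884, 148800]
r5 m[φ2→X5] = [17, 11, 12, 20]
r5 m[φ2→X15] = [3541608, 2529432, 6240480, 4570704]
r5 m[φ3→X1] = [6, 9, 8, 3]
r5 m[φ4→X5] = [2, 7, 5, 8]
r5 m[φ5→X14] = [4, 4, 2, 6]
r5 m[φ6→X1] = [9, 3, 4, 1]
r5 m[X5→φ0] = [30056, 52668, 44880, 83840]
r5 m[X5→φ1] = [3128, 6468, 4440, 12160]
r5 m[X5→φ2] = [162656, 402192, 276760, 318592]
r5 m[X5→φ4] = [1382576, 632016, 664224, 796480]
r5 m[X15→φ2] = [1, 1, 1, 1]
r5 m[X1→φ1] = [54, 27, 32, 3]
r5 m[X1→φ3] = [275724, 148818, 165400, 38658]
r5 m[X1→φ6] = [183816, 446454, 330800, 115974]
r5 m[X14→φ0] = [4, 4, 2, 6]
r5 m[X14→φ5] = [47060, 47098, 40682, 25410]
r6 m[φ0→X5] = [92, 84, 74, 76]
r6 m[φ0→X14] = [1284240, 1277912, 1147688, 723040]
r6 m[φ1→X5] = [884, 684, 748, 524]
r6 m[φ1→X1] = [118396, 188376, 154884, 148800]
r6 m[φ2→X5] = [17, 11, 12, 20]
r6 m[φ2→X15] = [3541608, 2529432, 6240480, 4570704]
r6 m[φ3→X1] = [6, 9, 8, 3]
r6 m[φ4→X5] = [2, 7, 5, 8]
r6 m[φ5→X14] = [4, 4, 2, 6]
r6 m[φ6→X1] = [9, 3, 4, 1]
r6 m[X5→φ0] = [30056, 52668, 44880, 83840]
r6 m[X5→φ1] = [3128, 6468, 4440, 12160]
r6 m[X5→φ2] = [162656, 402192, 276760, 318592]
r6 m[X5→φ4] = [1382576, 632016, 664224, 796480]
r6 m[X15→φ2] = [1, 1, 1, 1]
r6 m[X1→φ1] = [54, 27, 32, 3]
r6 m[X1→φ3] = [1065564, 565128, 619536, 148800]
r6 m[X1→φ6] = [710376, 1695384, 1239072, 446400]
r6 m[X14→φ0] = [4, 4, 2, 6]
r6 m[X14→φ5] = [1284240, 1277912, 1147688, 723040]
r7 m[φ0→X5] = [92, 84, 74, 76]
r7 m[φ0→X14] = [1284240, 1277912, 1147688, 723040]
r7 m[φ1→X5] = [884, 684, 748, 524]
r7 m[φ1→X1] = [118396, 188376, 154884, 148800]
r7 m[φ2→X5] = [17, 11, 12, 20]
r7 m[φ2→X15] = [3541608, 2529432, 6240480, 4570704]
r7 m[φ3→X1] = [6, 9, 8, 3]
r7 m[φ4→X5] = [2, 7, 5, 8]
r7 m[φ5→X14] = [4, 4, 2, 6]
r7 m[φ6→X1] = [9, 3, 4, 1]
r7 m[X5→φ0] = [30056, 52668, 44880, 83840]
r7 m[X5→φ1] = [3128, 6468, 4440, 12160]
r7 m[X5→φ2] = [162656, 402192, 276760, 318592]
r7 m[X5→φ4] = [1382576, 632016, 664224, 796480]
r7 m[X15→φ2] = [1, 1, 1, 1]
r7 m[X1→φ1] = [54, 27, 32, 3]
r7 m[X1→φ3] = [1065564, 565128, 619536, 148800]
r7 m[X1→φ6] = [710376, 1695384, 1239072, 446400]
r7 m[X14→φ0] = [4, 4, 2, 6]
r7 m[X14→φ5] = [1284240, 1277912, 1147688, 723040]
fixed point reached at round 7
b[X5] = ⊗ incoming = [2765152, 4424112, 3321120, 6371840]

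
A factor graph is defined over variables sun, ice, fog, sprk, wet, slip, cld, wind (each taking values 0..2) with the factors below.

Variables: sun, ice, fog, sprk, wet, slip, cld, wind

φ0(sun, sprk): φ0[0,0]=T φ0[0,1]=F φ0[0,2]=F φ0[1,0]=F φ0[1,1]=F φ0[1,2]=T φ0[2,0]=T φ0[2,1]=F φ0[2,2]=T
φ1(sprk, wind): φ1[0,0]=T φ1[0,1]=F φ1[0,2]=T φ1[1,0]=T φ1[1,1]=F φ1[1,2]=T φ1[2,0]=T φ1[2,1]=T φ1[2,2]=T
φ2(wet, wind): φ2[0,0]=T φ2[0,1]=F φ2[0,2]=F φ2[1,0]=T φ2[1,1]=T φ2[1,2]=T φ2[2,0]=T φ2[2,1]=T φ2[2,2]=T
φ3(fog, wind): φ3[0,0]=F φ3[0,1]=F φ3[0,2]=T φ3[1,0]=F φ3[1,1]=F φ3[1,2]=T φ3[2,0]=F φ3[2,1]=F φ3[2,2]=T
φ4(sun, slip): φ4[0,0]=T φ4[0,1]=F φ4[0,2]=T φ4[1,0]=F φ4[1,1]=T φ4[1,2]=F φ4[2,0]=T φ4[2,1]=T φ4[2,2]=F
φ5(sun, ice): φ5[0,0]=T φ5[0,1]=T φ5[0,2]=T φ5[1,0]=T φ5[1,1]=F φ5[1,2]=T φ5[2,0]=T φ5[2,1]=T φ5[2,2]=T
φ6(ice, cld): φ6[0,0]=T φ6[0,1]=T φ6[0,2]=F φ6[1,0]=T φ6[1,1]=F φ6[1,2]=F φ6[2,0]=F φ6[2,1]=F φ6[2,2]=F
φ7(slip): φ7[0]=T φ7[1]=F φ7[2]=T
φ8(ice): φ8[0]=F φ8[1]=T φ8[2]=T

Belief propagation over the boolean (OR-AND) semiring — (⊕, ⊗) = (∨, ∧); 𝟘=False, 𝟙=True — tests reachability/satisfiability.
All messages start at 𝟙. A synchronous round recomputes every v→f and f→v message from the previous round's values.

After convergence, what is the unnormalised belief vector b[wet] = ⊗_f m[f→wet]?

b[wet] = [F, T, T]

init: all messages = 𝟙 over 3 values
r1 m[φ0→sun] = [T, T, T]
r1 m[φ0→sprk] = [T, F, T]
r1 m[φ1→sprk] = [T, T, T]
r1 m[φ1→wind] = [T, T, T]
r1 m[φ2→wet] = [T, T, T]
r1 m[φ2→wind] = [T, T, T]
r1 m[φ3→fog] = [T, T, T]
r1 m[φ3→wind] = [F, F, T]
r1 m[φ4→sun] = [T, T, T]
r1 m[φ4→slip] = [T, T, T]
r1 m[φ5→sun] = [T, T, T]
r1 m[φ5→ice] = [T, T, T]
r1 m[φ6→ice] = [T, T, F]
r1 m[φ6→cld] = [T, T, F]
r1 m[φ7→slip] = [T, F, T]
r1 m[φ8→ice] = [F, T, T]
r1 m[sun→φ0] = [T, T, T]
r1 m[sun→φ4] = [T, T, T]
r1 m[sun→φ5] = [T, T, T]
r1 m[ice→φ5] = [T, T, T]
r1 m[ice→φ6] = [T, T, T]
r1 m[ice→φ8] = [T, T, T]
r1 m[fog→φ3] = [T, T, T]
r1 m[sprk→φ0] = [T, T, T]
r1 m[sprk→φ1] = [T, T, T]
r1 m[wet→φ2] = [T, T, T]
r1 m[slip→φ4] = [T, T, T]
r1 m[slip→φ7] = [T, T, T]
r1 m[cld→φ6] = [T, T, T]
r1 m[wind→φ1] = [T, T, T]
r1 m[wind→φ2] = [T, T, T]
r1 m[wind→φ3] = [T, T, T]
r2 m[φ0→sun] = [T, T, T]
r2 m[φ0→sprk] = [T, F, T]
r2 m[φ1→sprk] = [T, T, T]
r2 m[φ1→wind] = [T, T, T]
r2 m[φ2→wet] = [T, T, T]
r2 m[φ2→wind] = [T, T, T]
r2 m[φ3→fog] = [T, T, T]
r2 m[φ3→wind] = [F, F, T]
r2 m[φ4→sun] = [T, T, T]
r2 m[φ4→slip] = [T, T, T]
r2 m[φ5→sun] = [T, T, T]
r2 m[φ5→ice] = [T, T, T]
r2 m[φ6→ice] = [T, T, F]
r2 m[φ6→cld] = [T, T, F]
r2 m[φ7→slip] = [T, F, T]
r2 m[φ8→ice] = [F, T, T]
r2 m[sun→φ0] = [T, T, T]
r2 m[sun→φ4] = [T, T, T]
r2 m[sun→φ5] = [T, T, T]
r2 m[ice→φ5] = [F, T, F]
r2 m[ice→φ6] = [F, T, T]
r2 m[ice→φ8] = [T, T, F]
r2 m[fog→φ3] = [T, T, T]
r2 m[sprk→φ0] = [T, T, T]
r2 m[sprk→φ1] = [T, F, T]
r2 m[wet→φ2] = [T, T, T]
r2 m[slip→φ4] = [T, F, T]
r2 m[slip→φ7] = [T, T, T]
r2 m[cld→φ6] = [T, T, T]
r2 m[wind→φ1] = [F, F, T]
r2 m[wind→φ2] = [F, F, T]
r2 m[wind→φ3] = [T, T, T]
r3 m[φ0→sun] = [T, T, T]
r3 m[φ0→sprk] = [T, F, T]
r3 m[φ1→sprk] = [T, T, T]
r3 m[φ1→wind] = [T, T, T]
r3 m[φ2→wet] = [F, T, T]
r3 m[φ2→wind] = [T, T, T]
r3 m[φ3→fog] = [T, T, T]
r3 m[φ3→wind] = [F, F, T]
r3 m[φ4→sun] = [T, F, T]
r3 m[φ4→slip] = [T, T, T]
r3 m[φ5→sun] = [T, F, T]
r3 m[φ5→ice] = [T, T, T]
r3 m[φ6→ice] = [T, T, F]
r3 m[φ6→cld] = [T, F, F]
r3 m[φ7→slip] = [T, F, T]
r3 m[φ8→ice] = [F, T, T]
r3 m[sun→φ0] = [T, T, T]
r3 m[sun→φ4] = [T, T, T]
r3 m[sun→φ5] = [T, T, T]
r3 m[ice→φ5] = [F, T, F]
r3 m[ice→φ6] = [F, T, T]
r3 m[ice→φ8] = [T, T, F]
r3 m[fog→φ3] = [T, T, T]
r3 m[sprk→φ0] = [T, T, T]
r3 m[sprk→φ1] = [T, F, T]
r3 m[wet→φ2] = [T, T, T]
r3 m[slip→φ4] = [T, F, T]
r3 m[slip→φ7] = [T, T, T]
r3 m[cld→φ6] = [T, T, T]
r3 m[wind→φ1] = [F, F, T]
r3 m[wind→φ2] = [F, F, T]
r3 m[wind→φ3] = [T, T, T]
r4 m[φ0→sun] = [T, T, T]
r4 m[φ0→sprk] = [T, F, T]
r4 m[φ1→sprk] = [T, T, T]
r4 m[φ1→wind] = [T, T, T]
r4 m[φ2→wet] = [F, T, T]
r4 m[φ2→wind] = [T, T, T]
r4 m[φ3→fog] = [T, T, T]
r4 m[φ3→wind] = [F, F, T]
r4 m[φ4→sun] = [T, F, T]
r4 m[φ4→slip] = [T, T, T]
r4 m[φ5→sun] = [T, F, T]
r4 m[φ5→ice] = [T, T, T]
r4 m[φ6→ice] = [T, T, F]
r4 m[φ6→cld] = [T, F, F]
r4 m[φ7→slip] = [T, F, T]
r4 m[φ8→ice] = [F, T, T]
r4 m[sun→φ0] = [T, F, T]
r4 m[sun→φ4] = [T, F, T]
r4 m[sun→φ5] = [T, F, T]
r4 m[ice→φ5] = [F, T, F]
r4 m[ice→φ6] = [F, T, T]
r4 m[ice→φ8] = [T, T, F]
r4 m[fog→φ3] = [T, T, T]
r4 m[sprk→φ0] = [T, T, T]
r4 m[sprk→φ1] = [T, F, T]
r4 m[wet→φ2] = [T, T, T]
r4 m[slip→φ4] = [T, F, T]
r4 m[slip→φ7] = [T, T, T]
r4 m[cld→φ6] = [T, T, T]
r4 m[wind→φ1] = [F, F, T]
r4 m[wind→φ2] = [F, F, T]
r4 m[wind→φ3] = [T, T, T]
r5 m[φ0→sun] = [T, T, T]
r5 m[φ0→sprk] = [T, F, T]
r5 m[φ1→sprk] = [T, T, T]
r5 m[φ1→wind] = [T, T, T]
r5 m[φ2→wet] = [F, T, T]
r5 m[φ2→wind] = [T, T, T]
r5 m[φ3→fog] = [T, T, T]
r5 m[φ3→wind] = [F, F, T]
r5 m[φ4→sun] = [T, F, T]
r5 m[φ4→slip] = [T, T, T]
r5 m[φ5→sun] = [T, F, T]
r5 m[φ5→ice] = [T, T, T]
r5 m[φ6→ice] = [T, T, F]
r5 m[φ6→cld] = [T, F, F]
r5 m[φ7→slip] = [T, F, T]
r5 m[φ8→ice] = [F, T, T]
r5 m[sun→φ0] = [T, F, T]
r5 m[sun→φ4] = [T, F, T]
r5 m[sun→φ5] = [T, F, T]
r5 m[ice→φ5] = [F, T, F]
r5 m[ice→φ6] = [F, T, T]
r5 m[ice→φ8] = [T, T, F]
r5 m[fog→φ3] = [T, T, T]
r5 m[sprk→φ0] = [T, T, T]
r5 m[sprk→φ1] = [T, F, T]
r5 m[wet→φ2] = [T, T, T]
r5 m[slip→φ4] = [T, F, T]
r5 m[slip→φ7] = [T, T, T]
r5 m[cld→φ6] = [T, T, T]
r5 m[wind→φ1] = [F, F, T]
r5 m[wind→φ2] = [F, F, T]
r5 m[wind→φ3] = [T, T, T]
fixed point reached at round 5
b[wet] = ⊗ incoming = [F, T, T]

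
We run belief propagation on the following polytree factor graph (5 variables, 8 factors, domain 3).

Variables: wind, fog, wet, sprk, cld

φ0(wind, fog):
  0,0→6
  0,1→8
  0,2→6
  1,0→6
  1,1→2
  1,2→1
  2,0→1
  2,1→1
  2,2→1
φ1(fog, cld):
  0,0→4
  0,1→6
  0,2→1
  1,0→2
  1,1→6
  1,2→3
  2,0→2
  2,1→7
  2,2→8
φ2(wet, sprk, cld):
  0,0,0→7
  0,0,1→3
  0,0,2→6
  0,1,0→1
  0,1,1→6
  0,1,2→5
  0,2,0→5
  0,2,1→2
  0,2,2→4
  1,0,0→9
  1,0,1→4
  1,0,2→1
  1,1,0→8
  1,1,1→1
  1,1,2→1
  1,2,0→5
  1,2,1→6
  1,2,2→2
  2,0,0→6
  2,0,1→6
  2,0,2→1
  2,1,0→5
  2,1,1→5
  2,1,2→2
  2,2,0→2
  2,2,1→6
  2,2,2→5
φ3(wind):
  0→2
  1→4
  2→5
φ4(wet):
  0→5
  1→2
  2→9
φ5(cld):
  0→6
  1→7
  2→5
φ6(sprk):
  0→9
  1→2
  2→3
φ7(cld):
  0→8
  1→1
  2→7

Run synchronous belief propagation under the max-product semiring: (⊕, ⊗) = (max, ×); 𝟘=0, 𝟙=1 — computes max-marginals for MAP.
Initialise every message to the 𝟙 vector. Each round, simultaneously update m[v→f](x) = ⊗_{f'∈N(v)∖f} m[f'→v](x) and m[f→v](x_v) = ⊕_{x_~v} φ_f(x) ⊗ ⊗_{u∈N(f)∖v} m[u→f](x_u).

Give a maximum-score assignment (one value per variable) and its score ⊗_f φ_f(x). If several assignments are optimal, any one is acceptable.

init: all messages = 𝟙 over 3 values
r1 m[φ0→wind] = [8, 6, 1]
r1 m[φ0→fog] = [6, 8, 6]
r1 m[φ1→fog] = [6, 6, 8]
r1 m[φ1→cld] = [4, 7, 8]
r1 m[φ2→wet] = [7, 9, 6]
r1 m[φ2→sprk] = [9, 8, 6]
r1 m[φ2→cld] = [9, 6, 6]
r1 m[φ3→wind] = [2, 4, 5]
r1 m[φ4→wet] = [5, 2, 9]
r1 m[φ5→cld] = [6, 7, 5]
r1 m[φ6→sprk] = [9, 2, 3]
r1 m[φ7→cld] = [8, 1, 7]
r1 m[wind→φ0] = [1, 1, 1]
r1 m[wind→φ3] = [1, 1, 1]
r1 m[fog→φ0] = [1, 1, 1]
r1 m[fog→φ1] = [1, 1, 1]
r1 m[wet→φ2] = [1, 1, 1]
r1 m[wet→φ4] = [1, 1, 1]
r1 m[sprk→φ2] = [1, 1, 1]
r1 m[sprk→φ6] = [1, 1, 1]
r1 m[cld→φ1] = [1, 1, 1]
r1 m[cld→φ2] = [1, 1, 1]
r1 m[cld→φ5] = [1, 1, 1]
r1 m[cld→φ7] = [1, 1, 1]
r2 m[φ0→wind] = [8, 6, 1]
r2 m[φ0→fog] = [6, 8, 6]
r2 m[φ1→fog] = [6, 6, 8]
r2 m[φ1→cld] = [4, 7, 8]
r2 m[φ2→wet] = [7, 9, 6]
r2 m[φ2→sprk] = [9, 8, 6]
r2 m[φ2→cld] = [9, 6, 6]
r2 m[φ3→wind] = [2, 4, 5]
r2 m[φ4→wet] = [5, 2, 9]
r2 m[φ5→cld] = [6, 7, 5]
r2 m[φ6→sprk] = [9, 2, 3]
r2 m[φ7→cld] = [8, 1, 7]
r2 m[wind→φ0] = [2, 4, 5]
r2 m[wind→φ3] = [8, 6, 1]
r2 m[fog→φ0] = [6, 6, 8]
r2 m[fog→φ1] = [6, 8, 6]
r2 m[wet→φ2] = [5, 2, 9]
r2 m[wet→φ4] = [7, 9, 6]
r2 m[sprk→φ2] = [9, 2, 3]
r2 m[sprk→φ6] = [9, 8, 6]
r2 m[cld→φ1] = [432, 42, 210]
r2 m[cld→φ2] = [192, 49, 280]
r2 m[cld→φ5] = [288, 42, 336]
r2 m[cld→φ7] = [216, 294, 240]
r3 m[φ0→wind] = [48, 36, 8]
r3 m[φ0→fog] = [24, 16, 12]
r3 m[φ1→fog] = [1728, 864, 1680]
r3 m[φ1→cld] = [24, 48, 48]
r3 m[φ2→wet] = [15120, 15552, 10368]
r3 m[φ2→sprk] = [10368, 8640, 12600]
r3 m[φ2→cld] = [486, 486, 270]
r3 m[φ3→wind] = [2, 4, 5]
r3 m[φ4→wet] = [5, 2, 9]
r3 m[φ5→cld] = [6, 7, 5]
r3 m[φ6→sprk] = [9, 2, 3]
r3 m[φ7→cld] = [8, 1, 7]
r3 m[wind→φ0] = [2, 4, 5]
r3 m[wind→φ3] = [8, 6, 1]
r3 m[fog→φ0] = [6, 6, 8]
r3 m[fog→φ1] = [6, 8, 6]
r3 m[wet→φ2] = [5, 2, 9]
r3 m[wet→φ4] = [7, 9, 6]
r3 m[sprk→φ2] = [9, 2, 3]
r3 m[sprk→φ6] = [9, 8, 6]
r3 m[cld→φ1] = [432, 42, 210]
r3 m[cld→φ2] = [192, 49, 280]
r3 m[cld→φ5] = [288, 42, 336]
r3 m[cld→φ7] = [216, 294, 240]
r4 m[φ0→wind] = [48, 36, 8]
r4 m[φ0→fog] = [24, 16, 12]
r4 m[φ1→fog] = [1728, 864, 1680]
r4 m[φ1→cld] = [24, 48, 48]
r4 m[φ2→wet] = [15120, 15552, 10368]
r4 m[φ2→sprk] = [10368, 8640, 12600]
r4 m[φ2→cld] = [486, 486, 270]
r4 m[φ3→wind] = [2, 4, 5]
r4 m[φ4→wet] = [5, 2, 9]
r4 m[φ5→cld] = [6, 7, 5]
r4 m[φ6→sprk] = [9, 2, 3]
r4 m[φ7→cld] = [8, 1, 7]
r4 m[wind→φ0] = [2, 4, 5]
r4 m[wind→φ3] = [48, 36, 8]
r4 m[fog→φ0] = [1728, 864, 1680]
r4 m[fog→φ1] = [24, 16, 12]
r4 m[wet→φ2] = [5, 2, 9]
r4 m[wet→φ4] = [15120, 15552, 10368]
r4 m[sprk→φ2] = [9, 2, 3]
r4 m[sprk→φ6] = [10368, 8640, 12600]
r4 m[cld→φ1] = [23328, 3402, 9450]
r4 m[cld→φ2] = [1152, 336, 1680]
r4 m[cld→φ5] = [93312, 23328, 90720]
r4 m[cld→φ7] = [69984, 163296, 64800]
r5 m[φ0→wind] = [10368, 10368, 1728]
r5 m[φ0→fog] = [24, 16, 12]
r5 m[φ1→fog] = [93312, 46656, 75600]
r5 m[φ1→cld] = [96, 144, 96]
r5 m[φ2→wet] = [90720, 93312, 62208]
r5 m[φ2→sprk] = [62208, 51840, 75600]
r5 m[φ2→cld] = [486, 486, 270]
r5 m[φ3→wind] = [2, 4, 5]
r5 m[φ4→wet] = [5, 2, 9]
r5 m[φ5→cld] = [6, 7, 5]
r5 m[φ6→sprk] = [9, 2, 3]
r5 m[φ7→cld] = [8, 1, 7]
r5 m[wind→φ0] = [2, 4, 5]
r5 m[wind→φ3] = [48, 36, 8]
r5 m[fog→φ0] = [1728, 864, 1680]
r5 m[fog→φ1] = [24, 16, 12]
r5 m[wet→φ2] = [5, 2, 9]
r5 m[wet→φ4] = [15120, 15552, 10368]
r5 m[sprk→φ2] = [9, 2, 3]
r5 m[sprk→φ6] = [10368, 8640, 12600]
r5 m[cld→φ1] = [23328, 3402, 9450]
r5 m[cld→φ2] = [1152, 336, 1680]
r5 m[cld→φ5] = [93312, 23328, 90720]
r5 m[cld→φ7] = [69984, 163296, 64800]
r6 m[φ0→wind] = [10368, 10368, 1728]
r6 m[φ0→fog] = [24, 16, 12]
r6 m[φ1→fog] = [93312, 46656, 75600]
r6 m[φ1→cld] = [96, 144, 96]
r6 m[φ2→wet] = [90720, 93312, 62208]
r6 m[φ2→sprk] = [62208, 51840, 75600]
r6 m[φ2→cld] = [486, 486, 270]
r6 m[φ3→wind] = [2, 4, 5]
r6 m[φ4→wet] = [5, 2, 9]
r6 m[φ5→cld] = [6, 7, 5]
r6 m[φ6→sprk] = [9, 2, 3]
r6 m[φ7→cld] = [8, 1, 7]
r6 m[wind→φ0] = [2, 4, 5]
r6 m[wind→φ3] = [10368, 10368, 1728]
r6 m[fog→φ0] = [93312, 46656, 75600]
r6 m[fog→φ1] = [24, 16, 12]
r6 m[wet→φ2] = [5, 2, 9]
r6 m[wet→φ4] = [90720, 93312, 62208]
r6 m[sprk→φ2] = [9, 2, 3]
r6 m[sprk→φ6] = [62208, 51840, 75600]
r6 m[cld→φ1] = [23328, 3402, 9450]
r6 m[cld→φ2] = [4608, 1008, 3360]
r6 m[cld→φ5] = [373248, 69984, 181440]
r6 m[cld→φ7] = [279936, 489888, 129600]
r7 m[φ0→wind] = [559872, 559872, 93312]
r7 m[φ0→fog] = [24, 16, 12]
r7 m[φ1→fog] = [93312, 46656, 75600]
r7 m[φ1→cld] = [96, 144, 96]
r7 m[φ2→wet] = [290304, 373248, 248832]
r7 m[φ2→sprk] = [248832, 207360, 151200]
r7 m[φ2→cld] = [486, 486, 270]
r7 m[φ3→wind] = [2, 4, 5]
r7 m[φ4→wet] = [5, 2, 9]
r7 m[φ5→cld] = [6, 7, 5]
r7 m[φ6→sprk] = [9, 2, 3]
r7 m[φ7→cld] = [8, 1, 7]
r7 m[wind→φ0] = [2, 4, 5]
r7 m[wind→φ3] = [10368, 10368, 1728]
r7 m[fog→φ0] = [93312, 46656, 75600]
r7 m[fog→φ1] = [24, 16, 12]
r7 m[wet→φ2] = [5, 2, 9]
r7 m[wet→φ4] = [90720, 93312, 62208]
r7 m[sprk→φ2] = [9, 2, 3]
r7 m[sprk→φ6] = [62208, 51840, 75600]
r7 m[cld→φ1] = [23328, 3402, 9450]
r7 m[cld→φ2] = [4608, 1008, 3360]
r7 m[cld→φ5] = [373248, 69984, 181440]
r7 m[cld→φ7] = [279936, 489888, 129600]
r8 m[φ0→wind] = [559872, 559872, 93312]
r8 m[φ0→fog] = [24, 16, 12]
r8 m[φ1→fog] = [93312, 46656, 75600]
r8 m[φ1→cld] = [96, 144, 96]
r8 m[φ2→wet] = [290304, 373248, 248832]
r8 m[φ2→sprk] = [248832, 207360, 151200]
r8 m[φ2→cld] = [486, 486, 270]
r8 m[φ3→wind] = [2, 4, 5]
r8 m[φ4→wet] = [5, 2, 9]
r8 m[φ5→cld] = [6, 7, 5]
r8 m[φ6→sprk] = [9, 2, 3]
r8 m[φ7→cld] = [8, 1, 7]
r8 m[wind→φ0] = [2, 4, 5]
r8 m[wind→φ3] = [559872, 559872, 93312]
r8 m[fog→φ0] = [93312, 46656, 75600]
r8 m[fog→φ1] = [24, 16, 12]
r8 m[wet→φ2] = [5, 2, 9]
r8 m[wet→φ4] = [290304, 373248, 248832]
r8 m[sprk→φ2] = [9, 2, 3]
r8 m[sprk→φ6] = [248832, 207360, 151200]
r8 m[cld→φ1] = [23328, 3402, 9450]
r8 m[cld→φ2] = [4608, 1008, 3360]
r8 m[cld→φ5] = [373248, 69984, 181440]
r8 m[cld→φ7] = [279936, 489888, 129600]
r9 m[φ0→wind] = [559872, 559872, 93312]
r9 m[φ0→fog] = [24, 16, 12]
r9 m[φ1→fog] = [93312, 46656, 75600]
r9 m[φ1→cld] = [96, 144, 96]
r9 m[φ2→wet] = [290304, 373248, 248832]
r9 m[φ2→sprk] = [248832, 207360, 151200]
r9 m[φ2→cld] = [486, 486, 270]
r9 m[φ3→wind] = [2, 4, 5]
r9 m[φ4→wet] = [5, 2, 9]
r9 m[φ5→cld] = [6, 7, 5]
r9 m[φ6→sprk] = [9, 2, 3]
r9 m[φ7→cld] = [8, 1, 7]
r9 m[wind→φ0] = [2, 4, 5]
r9 m[wind→φ3] = [559872, 559872, 93312]
r9 m[fog→φ0] = [93312, 46656, 75600]
r9 m[fog→φ1] = [24, 16, 12]
r9 m[wet→φ2] = [5, 2, 9]
r9 m[wet→φ4] = [290304, 373248, 248832]
r9 m[sprk→φ2] = [9, 2, 3]
r9 m[sprk→φ6] = [248832, 207360, 151200]
r9 m[cld→φ1] = [23328, 3402, 9450]
r9 m[cld→φ2] = [4608, 1008, 3360]
r9 m[cld→φ5] = [373248, 69984, 181440]
r9 m[cld→φ7] = [279936, 489888, 129600]
fixed point reached at round 9
traceback from wind: (wind=1, fog=0, wet=2, sprk=0, cld=0), score=2239488

assignment: (wind=1, fog=0, wet=2, sprk=0, cld=0); score = 2239488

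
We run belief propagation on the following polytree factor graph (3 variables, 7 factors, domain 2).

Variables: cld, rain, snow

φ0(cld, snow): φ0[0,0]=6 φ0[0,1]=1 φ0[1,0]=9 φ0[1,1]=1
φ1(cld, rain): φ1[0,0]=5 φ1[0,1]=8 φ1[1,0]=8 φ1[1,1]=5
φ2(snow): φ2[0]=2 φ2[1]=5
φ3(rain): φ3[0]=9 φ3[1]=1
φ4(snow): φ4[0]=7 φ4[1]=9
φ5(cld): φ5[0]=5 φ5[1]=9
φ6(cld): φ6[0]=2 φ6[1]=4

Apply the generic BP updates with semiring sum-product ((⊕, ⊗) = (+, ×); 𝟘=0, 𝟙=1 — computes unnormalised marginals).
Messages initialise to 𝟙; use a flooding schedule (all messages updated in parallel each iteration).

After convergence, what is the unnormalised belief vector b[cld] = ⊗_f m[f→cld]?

b[cld] = [68370, 474012]

init: all messages = 𝟙 over 2 values
r1 m[φ0→cld] = [7, 10]
r1 m[φ0→snow] = [15, 2]
r1 m[φ1→cld] = [13, 13]
r1 m[φ1→rain] = [13, 13]
r1 m[φ2→snow] = [2, 5]
r1 m[φ3→rain] = [9, 1]
r1 m[φ4→snow] = [7, 9]
r1 m[φ5→cld] = [5, 9]
r1 m[φ6→cld] = [2, 4]
r1 m[cld→φ0] = [1, 1]
r1 m[cld→φ1] = [1, 1]
r1 m[cld→φ5] = [1, 1]
r1 m[cld→φ6] = [1, 1]
r1 m[rain→φ1] = [1, 1]
r1 m[rain→φ3] = [1, 1]
r1 m[snow→φ0] = [1, 1]
r1 m[snow→φ2] = [1, 1]
r1 m[snow→φ4] = [1, 1]
r2 m[φ0→cld] = [7, 10]
r2 m[φ0→snow] = [15, 2]
r2 m[φ1→cld] = [13, 13]
r2 m[φ1→rain] = [13, 13]
r2 m[φ2→snow] = [2, 5]
r2 m[φ3→rain] = [9, 1]
r2 m[φ4→snow] = [7, 9]
r2 m[φ5→cld] = [5, 9]
r2 m[φ6→cld] = [2, 4]
r2 m[cld→φ0] = [130, 468]
r2 m[cld→φ1] = [70, 360]
r2 m[cld→φ5] = [182, 520]
r2 m[cld→φ6] = [455, 1170]
r2 m[rain→φ1] = [9, 1]
r2 m[rain→φ3] = [13, 13]
r2 m[snow→φ0] = [14, 45]
r2 m[snow→φ2] = [105, 18]
r2 m[snow→φ4] = [30, 10]
r3 m[φ0→cld] = [129, 171]
r3 m[φ0→snow] = [4992, 598]
r3 m[φ1→cld] = [53, 77]
r3 m[φ1→rain] = [3230, 2360]
r3 m[φ2→snow] = [2, 5]
r3 m[φ3→rain] = [9, 1]
r3 m[φ4→snow] = [7, 9]
r3 m[φ5→cld] = [5, 9]
r3 m[φ6→cld] = [2, 4]
r3 m[cld→φ0] = [130, 468]
r3 m[cld→φ1] = [70, 360]
r3 m[cld→φ5] = [182, 520]
r3 m[cld→φ6] = [455, 1170]
r3 m[rain→φ1] = [9, 1]
r3 m[rain→φ3] = [13, 13]
r3 m[snow→φ0] = [14, 45]
r3 m[snow→φ2] = [105, 18]
r3 m[snow→φ4] = [30, 10]
r4 m[φ0→cld] = [129, 171]
r4 m[φ0→snow] = [4992, 598]
r4 m[φ1→cld] = [53, 77]
r4 m[φ1→rain] = [3230, 2360]
r4 m[φ2→snow] = [2, 5]
r4 m[φ3→rain] = [9, 1]
r4 m[φ4→snow] = [7, 9]
r4 m[φ5→cld] = [5, 9]
r4 m[φ6→cld] = [2, 4]
r4 m[cld→φ0] = [530, 2772]
r4 m[cld→φ1] = [1290, 6156]
r4 m[cld→φ5] = [13674, 52668]
r4 m[cld→φ6] = [34185, 118503]
r4 m[rain→φ1] = [9, 1]
r4 m[rain→φ3] = [3230, 2360]
r4 m[snow→φ0] = [14, 45]
r4 m[snow→φ2] = [34944, 5382]
r4 m[snow→φ4] = [9984, 2990]
r5 m[φ0→cld] = [129, 171]
r5 m[φ0→snow] = [28128, 3302]
r5 m[φ1→cld] = [53, 77]
r5 m[φ1→rain] = [55698, 41100]
r5 m[φ2→snow] = [2, 5]
r5 m[φ3→rain] = [9, 1]
r5 m[φ4→snow] = [7, 9]
r5 m[φ5→cld] = [5, 9]
r5 m[φ6→cld] = [2, 4]
r5 m[cld→φ0] = [530, 2772]
r5 m[cld→φ1] = [1290, 6156]
r5 m[cld→φ5] = [13674, 52668]
r5 m[cld→φ6] = [34185, 118503]
r5 m[rain→φ1] = [9, 1]
r5 m[rain→φ3] = [3230, 2360]
r5 m[snow→φ0] = [14, 45]
r5 m[snow→φ2] = [34944, 5382]
r5 m[snow→φ4] = [9984, 2990]
r6 m[φ0→cld] = [129, 171]
r6 m[φ0→snow] = [28128, 3302]
r6 m[φ1→cld] = [53, 77]
r6 m[φ1→rain] = [55698, 41100]
r6 m[φ2→snow] = [2, 5]
r6 m[φ3→rain] = [9, 1]
r6 m[φ4→snow] = [7, 9]
r6 m[φ5→cld] = [5, 9]
r6 m[φ6→cld] = [2, 4]
r6 m[cld→φ0] = [530, 2772]
r6 m[cld→φ1] = [1290, 6156]
r6 m[cld→φ5] = [13674, 52668]
r6 m[cld→φ6] = [34185, 118503]
r6 m[rain→φ1] = [9, 1]
r6 m[rain→φ3] = [55698, 41100]
r6 m[snow→φ0] = [14, 45]
r6 m[snow→φ2] = [196896, 29718]
r6 m[snow→φ4] = [56256, 16510]
r7 m[φ0→cld] = [129, 171]
r7 m[φ0→snow] = [28128, 3302]
r7 m[φ1→cld] = [53, 77]
r7 m[φ1→rain] = [55698, 41100]
r7 m[φ2→snow] = [2, 5]
r7 m[φ3→rain] = [9, 1]
r7 m[φ4→snow] = [7, 9]
r7 m[φ5→cld] = [5, 9]
r7 m[φ6→cld] = [2, 4]
r7 m[cld→φ0] = [530, 2772]
r7 m[cld→φ1] = [1290, 6156]
r7 m[cld→φ5] = [13674, 52668]
r7 m[cld→φ6] = [34185, 118503]
r7 m[rain→φ1] = [9, 1]
r7 m[rain→φ3] = [55698, 41100]
r7 m[snow→φ0] = [14, 45]
r7 m[snow→φ2] = [196896, 29718]
r7 m[snow→φ4] = [56256, 16510]
fixed point reached at round 7
b[cld] = ⊗ incoming = [68370, 474012]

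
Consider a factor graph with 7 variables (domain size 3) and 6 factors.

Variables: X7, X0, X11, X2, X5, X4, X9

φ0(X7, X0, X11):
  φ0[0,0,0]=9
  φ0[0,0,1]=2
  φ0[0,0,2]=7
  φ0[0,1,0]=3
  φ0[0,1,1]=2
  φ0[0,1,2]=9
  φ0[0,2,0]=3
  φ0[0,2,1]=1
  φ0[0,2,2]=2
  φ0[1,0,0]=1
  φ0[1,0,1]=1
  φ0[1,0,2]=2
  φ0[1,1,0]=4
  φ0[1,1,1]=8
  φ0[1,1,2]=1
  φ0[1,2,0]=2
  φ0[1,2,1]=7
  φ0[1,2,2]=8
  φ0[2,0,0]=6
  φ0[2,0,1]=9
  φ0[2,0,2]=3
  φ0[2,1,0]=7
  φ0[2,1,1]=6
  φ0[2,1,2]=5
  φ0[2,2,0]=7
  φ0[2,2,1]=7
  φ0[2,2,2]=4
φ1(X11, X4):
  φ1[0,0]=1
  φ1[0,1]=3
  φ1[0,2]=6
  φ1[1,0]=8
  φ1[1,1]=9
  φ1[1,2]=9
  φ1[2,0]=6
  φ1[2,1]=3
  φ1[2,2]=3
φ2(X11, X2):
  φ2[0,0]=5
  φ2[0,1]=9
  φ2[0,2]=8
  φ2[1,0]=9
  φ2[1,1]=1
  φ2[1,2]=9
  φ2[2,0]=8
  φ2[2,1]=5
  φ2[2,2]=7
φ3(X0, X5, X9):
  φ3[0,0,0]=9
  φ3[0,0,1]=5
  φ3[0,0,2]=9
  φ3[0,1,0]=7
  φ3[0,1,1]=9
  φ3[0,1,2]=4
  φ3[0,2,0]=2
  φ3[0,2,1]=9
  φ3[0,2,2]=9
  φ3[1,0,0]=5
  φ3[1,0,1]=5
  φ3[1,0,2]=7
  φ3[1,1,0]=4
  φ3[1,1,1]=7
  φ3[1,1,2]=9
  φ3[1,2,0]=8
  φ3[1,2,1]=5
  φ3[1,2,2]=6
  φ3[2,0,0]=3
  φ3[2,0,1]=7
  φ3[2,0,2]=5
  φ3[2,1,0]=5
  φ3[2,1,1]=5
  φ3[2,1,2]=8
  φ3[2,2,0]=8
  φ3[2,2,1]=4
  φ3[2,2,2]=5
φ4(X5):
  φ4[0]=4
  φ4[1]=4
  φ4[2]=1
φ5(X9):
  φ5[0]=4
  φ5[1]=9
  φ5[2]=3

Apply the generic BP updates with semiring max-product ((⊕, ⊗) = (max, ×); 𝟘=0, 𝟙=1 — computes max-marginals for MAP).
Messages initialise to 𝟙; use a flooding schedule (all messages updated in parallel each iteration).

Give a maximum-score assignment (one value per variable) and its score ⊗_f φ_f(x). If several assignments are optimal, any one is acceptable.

assignment: (X7=2, X0=0, X11=1, X2=0, X5=1, X4=1, X9=1); score = 236196

init: all messages = 𝟙 over 3 values
r1 m[φ0→X7] = [9, 8, 9]
r1 m[φ0→X0] = [9, 9, 8]
r1 m[φ0→X11] = [9, 9, 9]
r1 m[φ1→X11] = [6, 9, 6]
r1 m[φ1→X4] = [8, 9, 9]
r1 m[φ2→X11] = [9, 9, 8]
r1 m[φ2→X2] = [9, 9, 9]
r1 m[φ3→X0] = [9, 9, 8]
r1 m[φ3→X5] = [9, 9, 9]
r1 m[φ3→X9] = [9, 9, 9]
r1 m[φ4→X5] = [4, 4, 1]
r1 m[φ5→X9] = [4, 9, 3]
r1 m[X7→φ0] = [1, 1, 1]
r1 m[X0→φ0] = [1, 1, 1]
r1 m[X0→φ3] = [1, 1, 1]
r1 m[X11→φ0] = [1, 1, 1]
r1 m[X11→φ1] = [1, 1, 1]
r1 m[X11→φ2] = [1, 1, 1]
r1 m[X2→φ2] = [1, 1, 1]
r1 m[X5→φ3] = [1, 1, 1]
r1 m[X5→φ4] = [1, 1, 1]
r1 m[X4→φ1] = [1, 1, 1]
r1 m[X9→φ3] = [1, 1, 1]
r1 m[X9→φ5] = [1, 1, 1]
r2 m[φ0→X7] = [9, 8, 9]
r2 m[φ0→X0] = [9, 9, 8]
r2 m[φ0→X11] = [9, 9, 9]
r2 m[φ1→X11] = [6, 9, 6]
r2 m[φ1→X4] = [8, 9, 9]
r2 m[φ2→X11] = [9, 9, 8]
r2 m[φ2→X2] = [9, 9, 9]
r2 m[φ3→X0] = [9, 9, 8]
r2 m[φ3→X5] = [9, 9, 9]
r2 m[φ3→X9] = [9, 9, 9]
r2 m[φ4→X5] = [4, 4, 1]
r2 m[φ5→X9] = [4, 9, 3]
r2 m[X7→φ0] = [1, 1, 1]
r2 m[X0→φ0] = [9, 9, 8]
r2 m[X0→φ3] = [9, 9, 8]
r2 m[X11→φ0] = [54, 81, 48]
r2 m[X11→φ1] = [81, 81, 72]
r2 m[X11→φ2] = [54, 81, 54]
r2 m[X2→φ2] = [1, 1, 1]
r2 m[X5→φ3] = [4, 4, 1]
r2 m[X5→φ4] = [9, 9, 9]
r2 m[X4→φ1] = [1, 1, 1]
r2 m[X9→φ3] = [4, 9, 3]
r2 m[X9→φ5] = [9, 9, 9]
r3 m[φ0→X7] = [4374, 5832, 6561]
r3 m[φ0→X0] = [729, 648, 567]
r3 m[φ0→X11] = [81, 81, 81]
r3 m[φ1→X11] = [6, 9, 6]
r3 m[φ1→X4] = [648, 729, 729]
r3 m[φ2→X11] = [9, 9, 8]
r3 m[φ2→X2] = [729, 486, 729]
r3 m[φ3→X0] = [324, 252, 252]
r3 m[φ3→X5] = [504, 729, 729]
r3 m[φ3→X9] = [324, 324, 324]
r3 m[φ4→X5] = [4, 4, 1]
r3 m[φ5→X9] = [4, 9, 3]
r3 m[X7→φ0] = [1, 1, 1]
r3 m[X0→φ0] = [9, 9, 8]
r3 m[X0→φ3] = [9, 9, 8]
r3 m[X11→φ0] = [54, 81, 48]
r3 m[X11→φ1] = [81, 81, 72]
r3 m[X11→φ2] = [54, 81, 54]
r3 m[X2→φ2] = [1, 1, 1]
r3 m[X5→φ3] = [4, 4, 1]
r3 m[X5→φ4] = [9, 9, 9]
r3 m[X4→φ1] = [1, 1, 1]
r3 m[X9→φ3] = [4, 9, 3]
r3 m[X9→φ5] = [9, 9, 9]
r4 m[φ0→X7] = [4374, 5832, 6561]
r4 m[φ0→X0] = [729, 648, 567]
r4 m[φ0→X11] = [81, 81, 81]
r4 m[φ1→X11] = [6, 9, 6]
r4 m[φ1→X4] = [648, 729, 729]
r4 m[φ2→X11] = [9, 9, 8]
r4 m[φ2→X2] = [729, 486, 729]
r4 m[φ3→X0] = [324, 252, 252]
r4 m[φ3→X5] = [504, 729, 729]
r4 m[φ3→X9] = [324, 324, 324]
r4 m[φ4→X5] = [4, 4, 1]
r4 m[φ5→X9] = [4, 9, 3]
r4 m[X7→φ0] = [1, 1, 1]
r4 m[X0→φ0] = [324, 252, 252]
r4 m[X0→φ3] = [729, 648, 567]
r4 m[X11→φ0] = [54, 81, 48]
r4 m[X11→φ1] = [729, 729, 648]
r4 m[X11→φ2] = [486, 729, 486]
r4 m[X2→φ2] = [1, 1, 1]
r4 m[X5→φ3] = [4, 4, 1]
r4 m[X5→φ4] = [504, 729, 729]
r4 m[X4→φ1] = [1, 1, 1]
r4 m[X9→φ3] = [4, 9, 3]
r4 m[X9→φ5] = [324, 324, 324]
r5 m[φ0→X7] = [157464, 163296, 236196]
r5 m[φ0→X0] = [729, 648, 567]
r5 m[φ0→X11] = [2916, 2916, 2268]
r5 m[φ1→X11] = [6, 9, 6]
r5 m[φ1→X4] = [5832, 6561, 6561]
r5 m[φ2→X11] = [9, 9, 8]
r5 m[φ2→X2] = [6561, 4374, 6561]
r5 m[φ3→X0] = [324, 252, 252]
r5 m[φ3→X5] = [35721, 59049, 59049]
r5 m[φ3→X9] = [26244, 26244, 26244]
r5 m[φ4→X5] = [4, 4, 1]
r5 m[φ5→X9] = [4, 9, 3]
r5 m[X7→φ0] = [1, 1, 1]
r5 m[X0→φ0] = [324, 252, 252]
r5 m[X0→φ3] = [729, 648, 567]
r5 m[X11→φ0] = [54, 81, 48]
r5 m[X11→φ1] = [729, 729, 648]
r5 m[X11→φ2] = [486, 729, 486]
r5 m[X2→φ2] = [1, 1, 1]
r5 m[X5→φ3] = [4, 4, 1]
r5 m[X5→φ4] = [504, 729, 729]
r5 m[X4→φ1] = [1, 1, 1]
r5 m[X9→φ3] = [4, 9, 3]
r5 m[X9→φ5] = [324, 324, 324]
r6 m[φ0→X7] = [157464, 163296, 236196]
r6 m[φ0→X0] = [729, 648, 567]
r6 m[φ0→X11] = [2916, 2916, 2268]
r6 m[φ1→X11] = [6, 9, 6]
r6 m[φ1→X4] = [5832, 6561, 6561]
r6 m[φ2→X11] = [9, 9, 8]
r6 m[φ2→X2] = [6561, 4374, 6561]
r6 m[φ3→X0] = [324, 252, 252]
r6 m[φ3→X5] = [35721, 59049, 59049]
r6 m[φ3→X9] = [26244, 26244, 26244]
r6 m[φ4→X5] = [4, 4, 1]
r6 m[φ5→X9] = [4, 9, 3]
r6 m[X7→φ0] = [1, 1, 1]
r6 m[X0→φ0] = [324, 252, 252]
r6 m[X0→φ3] = [729, 648, 567]
r6 m[X11→φ0] = [54, 81, 48]
r6 m[X11→φ1] = [26244, 26244, 18144]
r6 m[X11→φ2] = [17496, 26244, 13608]
r6 m[X2→φ2] = [1, 1, 1]
r6 m[X5→φ3] = [4, 4, 1]
r6 m[X5→φ4] = [35721, 59049, 59049]
r6 m[X4→φ1] = [1, 1, 1]
r6 m[X9→φ3] = [4, 9, 3]
r6 m[X9→φ5] = [26244, 26244, 26244]
r7 m[φ0→X7] = [157464, 163296, 236196]
r7 m[φ0→X0] = [729, 648, 567]
r7 m[φ0→X11] = [2916, 2916, 2268]
r7 m[φ1→X11] = [6, 9, 6]
r7 m[φ1→X4] = [209952, 236196, 236196]
r7 m[φ2→X11] = [9, 9, 8]
r7 m[φ2→X2] = [236196, 157464, 236196]
r7 m[φ3→X0] = [324, 252, 252]
r7 m[φ3→X5] = [35721, 59049, 59049]
r7 m[φ3→X9] = [26244, 26244, 26244]
r7 m[φ4→X5] = [4, 4, 1]
r7 m[φ5→X9] = [4, 9, 3]
r7 m[X7→φ0] = [1, 1, 1]
r7 m[X0→φ0] = [324, 252, 252]
r7 m[X0→φ3] = [729, 648, 567]
r7 m[X11→φ0] = [54, 81, 48]
r7 m[X11→φ1] = [26244, 26244, 18144]
r7 m[X11→φ2] = [17496, 26244, 13608]
r7 m[X2→φ2] = [1, 1, 1]
r7 m[X5→φ3] = [4, 4, 1]
r7 m[X5→φ4] = [35721, 59049, 59049]
r7 m[X4→φ1] = [1, 1, 1]
r7 m[X9→φ3] = [4, 9, 3]
r7 m[X9→φ5] = [26244, 26244, 26244]
r8 m[φ0→X7] = [157464, 163296, 236196]
r8 m[φ0→X0] = [729, 648, 567]
r8 m[φ0→X11] = [2916, 2916, 2268]
r8 m[φ1→X11] = [6, 9, 6]
r8 m[φ1→X4] = [209952, 236196, 236196]
r8 m[φ2→X11] = [9, 9, 8]
r8 m[φ2→X2] = [236196, 157464, 236196]
r8 m[φ3→X0] = [324, 252, 252]
r8 m[φ3→X5] = [35721, 59049, 59049]
r8 m[φ3→X9] = [26244, 26244, 26244]
r8 m[φ4→X5] = [4, 4, 1]
r8 m[φ5→X9] = [4, 9, 3]
r8 m[X7→φ0] = [1, 1, 1]
r8 m[X0→φ0] = [324, 252, 252]
r8 m[X0→φ3] = [729, 648, 567]
r8 m[X11→φ0] = [54, 81, 48]
r8 m[X11→φ1] = [26244, 26244, 18144]
r8 m[X11→φ2] = [17496, 26244, 13608]
r8 m[X2→φ2] = [1, 1, 1]
r8 m[X5→φ3] = [4, 4, 1]
r8 m[X5→φ4] = [35721, 59049, 59049]
r8 m[X4→φ1] = [1, 1, 1]
r8 m[X9→φ3] = [4, 9, 3]
r8 m[X9→φ5] = [26244, 26244, 26244]
fixed point reached at round 8
traceback from X7: (X7=2, X0=0, X11=1, X2=0, X5=1, X4=1, X9=1), score=236196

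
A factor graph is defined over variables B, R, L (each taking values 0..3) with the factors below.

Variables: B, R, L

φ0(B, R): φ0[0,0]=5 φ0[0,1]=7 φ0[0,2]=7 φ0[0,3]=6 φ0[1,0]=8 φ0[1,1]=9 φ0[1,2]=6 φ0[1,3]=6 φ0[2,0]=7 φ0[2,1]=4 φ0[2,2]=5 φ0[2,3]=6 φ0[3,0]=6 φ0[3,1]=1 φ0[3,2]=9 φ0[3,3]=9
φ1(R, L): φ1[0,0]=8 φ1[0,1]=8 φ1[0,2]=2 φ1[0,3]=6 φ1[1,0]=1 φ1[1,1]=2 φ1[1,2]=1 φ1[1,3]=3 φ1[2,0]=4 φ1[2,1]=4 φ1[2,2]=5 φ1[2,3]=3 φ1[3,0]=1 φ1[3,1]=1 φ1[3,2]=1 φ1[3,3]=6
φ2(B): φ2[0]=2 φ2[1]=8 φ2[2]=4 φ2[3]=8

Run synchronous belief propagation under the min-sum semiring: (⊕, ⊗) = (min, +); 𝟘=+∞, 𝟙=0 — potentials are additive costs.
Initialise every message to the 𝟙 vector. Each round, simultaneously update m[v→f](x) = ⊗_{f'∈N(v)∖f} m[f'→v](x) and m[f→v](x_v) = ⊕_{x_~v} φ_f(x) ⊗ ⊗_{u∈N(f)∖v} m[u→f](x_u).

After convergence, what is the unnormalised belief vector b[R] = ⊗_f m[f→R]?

b[R] = [9, 9, 12, 9]

init: all messages = 𝟙 over 4 values
r1 m[φ0→B] = [5, 6, 4, 1]
r1 m[φ0→R] = [5, 1, 5, 6]
r1 m[φ1→R] = [2, 1, 3, 1]
r1 m[φ1→L] = [1, 1, 1, 3]
r1 m[φ2→B] = [2, 8, 4, 8]
r1 m[B→φ0] = [0, 0, 0, 0]
r1 m[B→φ2] = [0, 0, 0, 0]
r1 m[R→φ0] = [0, 0, 0, 0]
r1 m[R→φ1] = [0, 0, 0, 0]
r1 m[L→φ1] = [0, 0, 0, 0]
r2 m[φ0→B] = [5, 6, 4, 1]
r2 m[φ0→R] = [5, 1, 5, 6]
r2 m[φ1→R] = [2, 1, 3, 1]
r2 m[φ1→L] = [1, 1, 1, 3]
r2 m[φ2→B] = [2, 8, 4, 8]
r2 m[B→φ0] = [2, 8, 4, 8]
r2 m[B→φ2] = [5, 6, 4, 1]
r2 m[R→φ0] = [2, 1, 3, 1]
r2 m[R→φ1] = [5, 1, 5, 6]
r2 m[L→φ1] = [0, 0, 0, 0]
r3 m[φ0→B] = [7, 7, 5, 2]
r3 m[φ0→R] = [7, 8, 9, 8]
r3 m[φ1→R] = [2, 1, 3, 1]
r3 m[φ1→L] = [2, 3, 2, 4]
r3 m[φ2→B] = [2, 8, 4, 8]
r3 m[B→φ0] = [2, 8, 4, 8]
r3 m[B→φ2] = [5, 6, 4, 1]
r3 m[R→φ0] = [2, 1, 3, 1]
r3 m[R→φ1] = [5, 1, 5, 6]
r3 m[L→φ1] = [0, 0, 0, 0]
r4 m[φ0→B] = [7, 7, 5, 2]
r4 m[φ0→R] = [7, 8, 9, 8]
r4 m[φ1→R] = [2, 1, 3, 1]
r4 m[φ1→L] = [2, 3, 2, 4]
r4 m[φ2→B] = [2, 8, 4, 8]
r4 m[B→φ0] = [2, 8, 4, 8]
r4 m[B→φ2] = [7, 7, 5, 2]
r4 m[R→φ0] = [2, 1, 3, 1]
r4 m[R→φ1] = [7, 8, 9, 8]
r4 m[L→φ1] = [0, 0, 0, 0]
r5 m[φ0→B] = [7, 7, 5, 2]
r5 m[φ0→R] = [7, 8, 9, 8]
r5 m[φ1→R] = [2, 1, 3, 1]
r5 m[φ1→L] = [9, 9, 9, 11]
r5 m[φ2→B] = [2, 8, 4, 8]
r5 m[B→φ0] = [2, 8, 4, 8]
r5 m[B→φ2] = [7, 7, 5, 2]
r5 m[R→φ0] = [2, 1, 3, 1]
r5 m[R→φ1] = [7, 8, 9, 8]
r5 m[L→φ1] = [0, 0, 0, 0]
r6 m[φ0→B] = [7, 7, 5, 2]
r6 m[φ0→R] = [7, 8, 9, 8]
r6 m[φ1→R] = [2, 1, 3, 1]
r6 m[φ1→L] = [9, 9, 9, 11]
r6 m[φ2→B] = [2, 8, 4, 8]
r6 m[B→φ0] = [2, 8, 4, 8]
r6 m[B→φ2] = [7, 7, 5, 2]
r6 m[R→φ0] = [2, 1, 3, 1]
r6 m[R→φ1] = [7, 8, 9, 8]
r6 m[L→φ1] = [0, 0, 0, 0]
fixed point reached at round 6
b[R] = ⊗ incoming = [9, 9, 12, 9]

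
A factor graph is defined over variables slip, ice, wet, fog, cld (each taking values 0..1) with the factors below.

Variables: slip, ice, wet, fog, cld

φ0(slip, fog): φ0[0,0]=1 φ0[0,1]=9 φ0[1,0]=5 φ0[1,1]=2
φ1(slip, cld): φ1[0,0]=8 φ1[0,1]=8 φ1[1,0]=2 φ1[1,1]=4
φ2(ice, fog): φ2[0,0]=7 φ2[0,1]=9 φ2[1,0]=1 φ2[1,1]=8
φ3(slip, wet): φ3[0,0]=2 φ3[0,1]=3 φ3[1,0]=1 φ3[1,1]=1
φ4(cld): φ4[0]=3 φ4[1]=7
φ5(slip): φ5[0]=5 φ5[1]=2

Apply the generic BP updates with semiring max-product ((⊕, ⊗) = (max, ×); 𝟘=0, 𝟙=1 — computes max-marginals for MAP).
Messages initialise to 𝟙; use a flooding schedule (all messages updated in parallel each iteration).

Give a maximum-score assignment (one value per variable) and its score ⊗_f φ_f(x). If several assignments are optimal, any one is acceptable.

assignment: (slip=0, ice=0, wet=1, fog=1, cld=1); score = 68040

init: all messages = 𝟙 over 2 values
r1 m[φ0→slip] = [9, 5]
r1 m[φ0→fog] = [5, 9]
r1 m[φ1→slip] = [8, 4]
r1 m[φ1→cld] = [8, 8]
r1 m[φ2→ice] = [9, 8]
r1 m[φ2→fog] = [7, 9]
r1 m[φ3→slip] = [3, 1]
r1 m[φ3→wet] = [2, 3]
r1 m[φ4→cld] = [3, 7]
r1 m[φ5→slip] = [5, 2]
r1 m[slip→φ0] = [1, 1]
r1 m[slip→φ1] = [1, 1]
r1 m[slip→φ3] = [1, 1]
r1 m[slip→φ5] = [1, 1]
r1 m[ice→φ2] = [1, 1]
r1 m[wet→φ3] = [1, 1]
r1 m[fog→φ0] = [1, 1]
r1 m[fog→φ2] = [1, 1]
r1 m[cld→φ1] = [1, 1]
r1 m[cld→φ4] = [1, 1]
r2 m[φ0→slip] = [9, 5]
r2 m[φ0→fog] = [5, 9]
r2 m[φ1→slip] = [8, 4]
r2 m[φ1→cld] = [8, 8]
r2 m[φ2→ice] = [9, 8]
r2 m[φ2→fog] = [7, 9]
r2 m[φ3→slip] = [3, 1]
r2 m[φ3→wet] = [2, 3]
r2 m[φ4→cld] = [3, 7]
r2 m[φ5→slip] = [5, 2]
r2 m[slip→φ0] = [120, 8]
r2 m[slip→φ1] = [135, 10]
r2 m[slip→φ3] = [360, 40]
r2 m[slip→φ5] = [216, 20]
r2 m[ice→φ2] = [1, 1]
r2 m[wet→φ3] = [1, 1]
r2 m[fog→φ0] = [7, 9]
r2 m[fog→φ2] = [5, 9]
r2 m[cld→φ1] = [3, 7]
r2 m[cld→φ4] = [8, 8]
r3 m[φ0→slip] = [81, 35]
r3 m[φ0→fog] = [120, 1080]
r3 m[φ1→slip] = [56, 28]
r3 m[φ1→cld] = [1080, 1080]
r3 m[φ2→ice] = [81, 72]
r3 m[φ2→fog] = [7, 9]
r3 m[φ3→slip] = [3, 1]
r3 m[φ3→wet] = [720, 1080]
r3 m[φ4→cld] = [3, 7]
r3 m[φ5→slip] = [5, 2]
r3 m[slip→φ0] = [120, 8]
r3 m[slip→φ1] = [135, 10]
r3 m[slip→φ3] = [360, 40]
r3 m[slip→φ5] = [216, 20]
r3 m[ice→φ2] = [1, 1]
r3 m[wet→φ3] = [1, 1]
r3 m[fog→φ0] = [7, 9]
r3 m[fog→φ2] = [5, 9]
r3 m[cld→φ1] = [3, 7]
r3 m[cld→φ4] = [8, 8]
r4 m[φ0→slip] = [81, 35]
r4 m[φ0→fog] = [120, 1080]
r4 m[φ1→slip] = [56, 28]
r4 m[φ1→cld] = [1080, 1080]
r4 m[φ2→ice] = [81, 72]
r4 m[φ2→fog] = [7, 9]
r4 m[φ3→slip] = [3, 1]
r4 m[φ3→wet] = [720, 1080]
r4 m[φ4→cld] = [3, 7]
r4 m[φ5→slip] = [5, 2]
r4 m[slip→φ0] = [840, 56]
r4 m[slip→φ1] = [1215, 70]
r4 m[slip→φ3] = [22680, 1960]
r4 m[slip→φ5] = [13608, 980]
r4 m[ice→φ2] = [1, 1]
r4 m[wet→φ3] = [1, 1]
r4 m[fog→φ0] = [7, 9]
r4 m[fog→φ2] = [120, 1080]
r4 m[cld→φ1] = [3, 7]
r4 m[cld→φ4] = [1080, 1080]
r5 m[φ0→slip] = [81, 35]
r5 m[φ0→fog] = [840, 7560]
r5 m[φ1→slip] = [56, 28]
r5 m[φ1→cld] = [9720, 9720]
r5 m[φ2→ice] = [9720, 8640]
r5 m[φ2→fog] = [7, 9]
r5 m[φ3→slip] = [3, 1]
r5 m[φ3→wet] = [45360, 68040]
r5 m[φ4→cld] = [3, 7]
r5 m[φ5→slip] = [5, 2]
r5 m[slip→φ0] = [840, 56]
r5 m[slip→φ1] = [1215, 70]
r5 m[slip→φ3] = [22680, 1960]
r5 m[slip→φ5] = [13608, 980]
r5 m[ice→φ2] = [1, 1]
r5 m[wet→φ3] = [1, 1]
r5 m[fog→φ0] = [7, 9]
r5 m[fog→φ2] = [120, 1080]
r5 m[cld→φ1] = [3, 7]
r5 m[cld→φ4] = [1080, 1080]
r6 m[φ0→slip] = [81, 35]
r6 m[φ0→fog] = [840, 7560]
r6 m[φ1→slip] = [56, 28]
r6 m[φ1→cld] = [9720, 9720]
r6 m[φ2→ice] = [9720, 8640]
r6 m[φ2→fog] = [7, 9]
r6 m[φ3→slip] = [3, 1]
r6 m[φ3→wet] = [45360, 68040]
r6 m[φ4→cld] = [3, 7]
r6 m[φ5→slip] = [5, 2]
r6 m[slip→φ0] = [840, 56]
r6 m[slip→φ1] = [1215, 70]
r6 m[slip→φ3] = [22680, 1960]
r6 m[slip→φ5] = [13608, 980]
r6 m[ice→φ2] = [1, 1]
r6 m[wet→φ3] = [1, 1]
r6 m[fog→φ0] = [7, 9]
r6 m[fog→φ2] = [840, 7560]
r6 m[cld→φ1] = [3, 7]
r6 m[cld→φ4] = [9720, 9720]
r7 m[φ0→slip] = [81, 35]
r7 m[φ0→fog] = [840, 7560]
r7 m[φ1→slip] = [56, 28]
r7 m[φ1→cld] = [9720, 9720]
r7 m[φ2→ice] = [68040, 60480]
r7 m[φ2→fog] = [7, 9]
r7 m[φ3→slip] = [3, 1]
r7 m[φ3→wet] = [45360, 68040]
r7 m[φ4→cld] = [3, 7]
r7 m[φ5→slip] = [5, 2]
r7 m[slip→φ0] = [840, 56]
r7 m[slip→φ1] = [1215, 70]
r7 m[slip→φ3] = [22680, 1960]
r7 m[slip→φ5] = [13608, 980]
r7 m[ice→φ2] = [1, 1]
r7 m[wet→φ3] = [1, 1]
r7 m[fog→φ0] = [7, 9]
r7 m[fog→φ2] = [840, 7560]
r7 m[cld→φ1] = [3, 7]
r7 m[cld→φ4] = [9720, 9720]
r8 m[φ0→slip] = [81, 35]
r8 m[φ0→fog] = [840, 7560]
r8 m[φ1→slip] = [56, 28]
r8 m[φ1→cld] = [9720, 9720]
r8 m[φ2→ice] = [68040, 60480]
r8 m[φ2→fog] = [7, 9]
r8 m[φ3→slip] = [3, 1]
r8 m[φ3→wet] = [45360, 68040]
r8 m[φ4→cld] = [3, 7]
r8 m[φ5→slip] = [5, 2]
r8 m[slip→φ0] = [840, 56]
r8 m[slip→φ1] = [1215, 70]
r8 m[slip→φ3] = [22680, 1960]
r8 m[slip→φ5] = [13608, 980]
r8 m[ice→φ2] = [1, 1]
r8 m[wet→φ3] = [1, 1]
r8 m[fog→φ0] = [7, 9]
r8 m[fog→φ2] = [840, 7560]
r8 m[cld→φ1] = [3, 7]
r8 m[cld→φ4] = [9720, 9720]
fixed point reached at round 8
traceback from slip: (slip=0, ice=0, wet=1, fog=1, cld=1), score=68040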